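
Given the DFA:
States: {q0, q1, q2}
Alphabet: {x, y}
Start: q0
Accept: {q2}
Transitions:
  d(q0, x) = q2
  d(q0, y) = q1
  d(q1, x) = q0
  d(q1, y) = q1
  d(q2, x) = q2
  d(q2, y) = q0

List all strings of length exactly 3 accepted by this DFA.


All strings of length 3: 8 total
Accepted: 3

"xxx", "xyx", "yxx"


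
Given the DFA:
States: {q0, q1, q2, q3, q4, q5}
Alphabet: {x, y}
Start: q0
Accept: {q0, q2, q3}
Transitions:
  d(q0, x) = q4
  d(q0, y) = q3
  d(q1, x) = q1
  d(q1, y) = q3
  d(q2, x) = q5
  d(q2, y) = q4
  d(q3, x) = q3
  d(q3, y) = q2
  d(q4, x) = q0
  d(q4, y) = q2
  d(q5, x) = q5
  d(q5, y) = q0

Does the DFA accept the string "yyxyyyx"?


Trace: q0 -> q3 -> q2 -> q5 -> q0 -> q3 -> q2 -> q5
Final state: q5
Accept states: {q0, q2, q3}

No, rejected (final state q5 is not an accept state)


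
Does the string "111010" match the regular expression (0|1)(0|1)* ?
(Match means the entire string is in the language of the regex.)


|string| = 6; first = '1'; last = '0'

Yes, "111010" matches (0|1)(0|1)*


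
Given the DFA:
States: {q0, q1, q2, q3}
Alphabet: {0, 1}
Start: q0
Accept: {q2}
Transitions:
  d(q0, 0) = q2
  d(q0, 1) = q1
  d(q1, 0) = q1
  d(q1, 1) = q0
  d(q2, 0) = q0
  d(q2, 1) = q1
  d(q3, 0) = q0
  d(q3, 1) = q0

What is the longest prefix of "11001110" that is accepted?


Run the DFA, marking each prefix where the state is accepting:
  "" -> q0 [reject]
  "1" -> q1 [reject]
  "11" -> q0 [reject]
  "110" -> q2 [accept]
  "1100" -> q0 [reject]
  "11001" -> q1 [reject]
  "110011" -> q0 [reject]
  "1100111" -> q1 [reject]
  "11001110" -> q1 [reject]

"110"


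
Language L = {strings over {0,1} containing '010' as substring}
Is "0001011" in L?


'010' occurs at index 2

Yes, "0001011" is in L


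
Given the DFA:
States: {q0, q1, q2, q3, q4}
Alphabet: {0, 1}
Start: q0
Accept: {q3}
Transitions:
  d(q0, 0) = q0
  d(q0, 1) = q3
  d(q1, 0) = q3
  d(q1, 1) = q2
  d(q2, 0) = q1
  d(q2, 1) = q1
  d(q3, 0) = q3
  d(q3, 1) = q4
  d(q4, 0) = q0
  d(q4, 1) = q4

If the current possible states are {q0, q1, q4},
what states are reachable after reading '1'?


Apply transition on '1' from each current state:
  d(q0, 1) = q3
  d(q1, 1) = q2
  d(q4, 1) = q4

{q2, q3, q4}


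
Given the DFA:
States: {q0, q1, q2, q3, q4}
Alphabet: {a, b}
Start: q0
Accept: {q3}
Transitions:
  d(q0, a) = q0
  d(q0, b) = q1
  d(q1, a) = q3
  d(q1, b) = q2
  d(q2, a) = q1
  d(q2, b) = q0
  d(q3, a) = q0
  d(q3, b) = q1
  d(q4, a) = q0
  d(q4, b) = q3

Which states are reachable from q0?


BFS from q0:
  layer 0: {q0}
  layer 1: {q1}
  layer 2: {q2, q3}

{q0, q1, q2, q3}


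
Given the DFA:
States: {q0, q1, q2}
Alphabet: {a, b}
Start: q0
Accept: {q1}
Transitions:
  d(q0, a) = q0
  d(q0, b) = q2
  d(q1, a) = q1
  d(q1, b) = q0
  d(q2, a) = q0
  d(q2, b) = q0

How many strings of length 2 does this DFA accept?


Enumerating all length-2 strings:
  "aa" -> q0 [reject]
  "ab" -> q2 [reject]
  "ba" -> q0 [reject]
  "bb" -> q0 [reject]

0 out of 4


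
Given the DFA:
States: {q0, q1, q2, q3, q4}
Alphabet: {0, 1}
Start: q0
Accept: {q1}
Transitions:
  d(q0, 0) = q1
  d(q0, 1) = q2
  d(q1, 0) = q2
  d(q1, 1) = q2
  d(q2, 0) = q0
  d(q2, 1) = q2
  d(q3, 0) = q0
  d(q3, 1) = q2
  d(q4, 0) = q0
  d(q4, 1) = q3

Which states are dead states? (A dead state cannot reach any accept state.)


Forward reachability from each state:
  q0 -> reaches accept state q1 (live)
  q1 -> reaches accept state q1 (live)
  q2 -> reaches accept state q1 (live)
  q3 -> reaches accept state q1 (live)
  q4 -> reaches accept state q1 (live)

None (all states can reach an accept state)


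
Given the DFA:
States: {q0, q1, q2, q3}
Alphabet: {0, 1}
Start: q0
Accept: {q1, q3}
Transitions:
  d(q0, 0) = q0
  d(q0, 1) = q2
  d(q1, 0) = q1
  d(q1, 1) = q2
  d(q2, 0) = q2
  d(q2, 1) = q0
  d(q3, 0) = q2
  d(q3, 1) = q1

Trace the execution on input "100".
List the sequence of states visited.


Input: 100
d(q0, 1) = q2
d(q2, 0) = q2
d(q2, 0) = q2


q0 -> q2 -> q2 -> q2


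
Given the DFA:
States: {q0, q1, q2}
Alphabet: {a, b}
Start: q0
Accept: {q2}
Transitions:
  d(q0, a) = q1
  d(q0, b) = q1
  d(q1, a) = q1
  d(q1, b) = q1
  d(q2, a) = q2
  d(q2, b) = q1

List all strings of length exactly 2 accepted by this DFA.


All strings of length 2: 4 total
Accepted: 0

None


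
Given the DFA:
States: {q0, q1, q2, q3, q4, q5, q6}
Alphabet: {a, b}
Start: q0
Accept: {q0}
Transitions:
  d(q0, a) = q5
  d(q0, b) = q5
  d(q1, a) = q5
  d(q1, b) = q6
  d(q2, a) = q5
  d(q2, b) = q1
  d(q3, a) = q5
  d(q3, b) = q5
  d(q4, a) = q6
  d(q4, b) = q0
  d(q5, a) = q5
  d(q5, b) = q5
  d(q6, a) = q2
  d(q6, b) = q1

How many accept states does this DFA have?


Accept states listed: {q0}
Counting: q0(1)

1


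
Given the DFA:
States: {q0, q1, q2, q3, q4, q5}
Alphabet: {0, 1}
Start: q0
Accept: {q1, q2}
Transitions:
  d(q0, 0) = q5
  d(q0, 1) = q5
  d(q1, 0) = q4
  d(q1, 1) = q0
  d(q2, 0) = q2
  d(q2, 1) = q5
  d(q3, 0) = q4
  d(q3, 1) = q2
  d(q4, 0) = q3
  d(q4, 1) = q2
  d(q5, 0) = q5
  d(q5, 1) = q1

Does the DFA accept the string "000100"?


Trace: q0 -> q5 -> q5 -> q5 -> q1 -> q4 -> q3
Final state: q3
Accept states: {q1, q2}

No, rejected (final state q3 is not an accept state)


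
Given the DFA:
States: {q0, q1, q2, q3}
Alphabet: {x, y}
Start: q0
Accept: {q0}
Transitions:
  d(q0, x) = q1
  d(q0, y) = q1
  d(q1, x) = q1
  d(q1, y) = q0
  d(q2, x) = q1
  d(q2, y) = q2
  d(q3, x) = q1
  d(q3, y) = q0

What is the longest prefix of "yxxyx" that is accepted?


Run the DFA, marking each prefix where the state is accepting:
  "" -> q0 [accept]
  "y" -> q1 [reject]
  "yx" -> q1 [reject]
  "yxx" -> q1 [reject]
  "yxxy" -> q0 [accept]
  "yxxyx" -> q1 [reject]

"yxxy"


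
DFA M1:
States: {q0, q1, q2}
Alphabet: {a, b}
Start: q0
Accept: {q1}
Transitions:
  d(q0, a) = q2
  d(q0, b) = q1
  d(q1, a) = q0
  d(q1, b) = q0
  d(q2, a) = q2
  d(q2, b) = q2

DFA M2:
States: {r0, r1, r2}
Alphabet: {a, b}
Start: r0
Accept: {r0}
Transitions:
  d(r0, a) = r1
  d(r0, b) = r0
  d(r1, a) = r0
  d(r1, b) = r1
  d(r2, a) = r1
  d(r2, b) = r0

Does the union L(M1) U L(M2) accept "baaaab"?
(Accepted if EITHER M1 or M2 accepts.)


M1: final=q2 accepted=False
M2: final=r0 accepted=True

Yes, union accepts


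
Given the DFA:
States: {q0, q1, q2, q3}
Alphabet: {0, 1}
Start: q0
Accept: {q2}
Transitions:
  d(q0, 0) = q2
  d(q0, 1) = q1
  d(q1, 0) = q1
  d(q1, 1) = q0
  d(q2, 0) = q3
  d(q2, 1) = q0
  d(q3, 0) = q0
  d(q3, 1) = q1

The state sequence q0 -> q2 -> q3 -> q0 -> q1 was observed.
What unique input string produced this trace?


Trace back each transition to find the symbol:
  q0 --[0]--> q2
  q2 --[0]--> q3
  q3 --[0]--> q0
  q0 --[1]--> q1

"0001"


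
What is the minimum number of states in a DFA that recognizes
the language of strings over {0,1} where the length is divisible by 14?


States track (length) mod 14.
Need 14 states: one per remainder 0..13; accept = remainder 0.

14


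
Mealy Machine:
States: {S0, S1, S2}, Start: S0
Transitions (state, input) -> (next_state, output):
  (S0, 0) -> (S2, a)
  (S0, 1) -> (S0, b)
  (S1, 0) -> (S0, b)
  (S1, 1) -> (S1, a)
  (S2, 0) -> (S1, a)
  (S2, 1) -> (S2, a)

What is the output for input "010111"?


Step-by-step:
  (S0, 0) -> (S2, a)
  (S2, 1) -> (S2, a)
  (S2, 0) -> (S1, a)
  (S1, 1) -> (S1, a)
  (S1, 1) -> (S1, a)
  (S1, 1) -> (S1, a)

"aaaaaa"


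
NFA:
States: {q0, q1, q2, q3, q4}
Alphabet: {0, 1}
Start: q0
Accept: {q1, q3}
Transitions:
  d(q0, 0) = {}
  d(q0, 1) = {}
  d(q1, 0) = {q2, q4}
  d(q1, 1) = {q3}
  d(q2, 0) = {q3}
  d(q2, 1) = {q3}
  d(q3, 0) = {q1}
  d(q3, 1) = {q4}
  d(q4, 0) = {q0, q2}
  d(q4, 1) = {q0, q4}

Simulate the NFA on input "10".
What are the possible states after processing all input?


Start: {q0}
  --1--> {}
  --0--> {}

{} (empty set, no valid transitions)


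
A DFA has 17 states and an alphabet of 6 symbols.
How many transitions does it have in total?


Each state has exactly one transition per symbol.
17 * 6 = 102

102


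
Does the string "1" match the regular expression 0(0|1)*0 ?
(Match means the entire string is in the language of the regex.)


|string| = 1; first = '1'; last = '1'

No, "1" does not match 0(0|1)*0


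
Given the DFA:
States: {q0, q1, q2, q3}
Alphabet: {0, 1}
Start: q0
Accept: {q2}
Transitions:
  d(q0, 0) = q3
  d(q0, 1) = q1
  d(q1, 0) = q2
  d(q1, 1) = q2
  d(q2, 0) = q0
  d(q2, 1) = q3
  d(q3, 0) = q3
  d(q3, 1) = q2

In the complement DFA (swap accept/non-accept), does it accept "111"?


Trace: q0 -> q1 -> q2 -> q3
Final: q3
Original accept: {q2}
Complement: q3 is not in original accept

Yes, complement accepts (original rejects)


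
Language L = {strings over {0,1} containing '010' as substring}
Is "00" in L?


'010' does not occur

No, "00" is not in L


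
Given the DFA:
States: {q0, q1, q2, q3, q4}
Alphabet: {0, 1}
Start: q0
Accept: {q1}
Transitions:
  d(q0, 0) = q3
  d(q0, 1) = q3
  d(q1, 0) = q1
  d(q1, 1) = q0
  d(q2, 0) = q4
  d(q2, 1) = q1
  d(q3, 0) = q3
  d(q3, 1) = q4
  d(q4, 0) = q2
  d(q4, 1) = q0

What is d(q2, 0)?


Looking up transition d(q2, 0)

q4


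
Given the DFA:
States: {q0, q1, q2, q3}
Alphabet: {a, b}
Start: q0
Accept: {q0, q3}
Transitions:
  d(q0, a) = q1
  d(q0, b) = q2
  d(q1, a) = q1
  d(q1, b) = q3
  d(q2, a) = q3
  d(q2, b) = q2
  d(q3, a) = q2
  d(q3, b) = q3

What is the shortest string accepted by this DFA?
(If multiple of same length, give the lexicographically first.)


BFS by string length (lex-first path to each state shown):
  len 0: q0<-""
Found accept state at length 0.

"" (empty string)


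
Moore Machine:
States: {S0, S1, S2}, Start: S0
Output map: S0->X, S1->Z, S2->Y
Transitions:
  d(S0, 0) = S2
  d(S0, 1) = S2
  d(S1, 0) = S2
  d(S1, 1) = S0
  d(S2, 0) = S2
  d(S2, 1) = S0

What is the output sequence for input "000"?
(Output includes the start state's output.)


Start: S0 (output X)
  --0--> S2 (output Y)
  --0--> S2 (output Y)
  --0--> S2 (output Y)

"XYYY"


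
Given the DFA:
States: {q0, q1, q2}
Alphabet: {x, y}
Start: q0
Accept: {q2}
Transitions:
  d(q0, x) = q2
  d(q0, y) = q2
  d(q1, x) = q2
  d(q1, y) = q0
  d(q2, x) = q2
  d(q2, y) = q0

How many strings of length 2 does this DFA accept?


Enumerating all length-2 strings:
  "xx" -> q2 [accept]
  "xy" -> q0 [reject]
  "yx" -> q2 [accept]
  "yy" -> q0 [reject]

2 out of 4


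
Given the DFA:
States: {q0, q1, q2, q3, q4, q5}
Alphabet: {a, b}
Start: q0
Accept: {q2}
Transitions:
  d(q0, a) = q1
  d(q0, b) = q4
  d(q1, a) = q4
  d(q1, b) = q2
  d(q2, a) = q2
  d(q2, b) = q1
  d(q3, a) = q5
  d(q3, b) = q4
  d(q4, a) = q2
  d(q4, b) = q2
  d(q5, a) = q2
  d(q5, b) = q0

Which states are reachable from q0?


BFS from q0:
  layer 0: {q0}
  layer 1: {q1, q4}
  layer 2: {q2}

{q0, q1, q2, q4}


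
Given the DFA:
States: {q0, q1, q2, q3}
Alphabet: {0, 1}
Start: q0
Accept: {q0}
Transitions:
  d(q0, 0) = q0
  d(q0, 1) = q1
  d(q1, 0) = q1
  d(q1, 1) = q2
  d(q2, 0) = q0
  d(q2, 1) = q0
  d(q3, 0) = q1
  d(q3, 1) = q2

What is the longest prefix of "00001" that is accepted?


Run the DFA, marking each prefix where the state is accepting:
  "" -> q0 [accept]
  "0" -> q0 [accept]
  "00" -> q0 [accept]
  "000" -> q0 [accept]
  "0000" -> q0 [accept]
  "00001" -> q1 [reject]

"0000"


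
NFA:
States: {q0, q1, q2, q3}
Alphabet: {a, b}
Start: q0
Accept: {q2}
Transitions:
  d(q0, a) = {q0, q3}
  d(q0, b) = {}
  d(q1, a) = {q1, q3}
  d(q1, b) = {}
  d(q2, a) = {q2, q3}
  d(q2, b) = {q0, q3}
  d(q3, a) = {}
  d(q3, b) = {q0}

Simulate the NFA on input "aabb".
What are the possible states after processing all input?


Start: {q0}
  --a--> {q0, q3}
  --a--> {q0, q3}
  --b--> {q0}
  --b--> {}

{} (empty set, no valid transitions)


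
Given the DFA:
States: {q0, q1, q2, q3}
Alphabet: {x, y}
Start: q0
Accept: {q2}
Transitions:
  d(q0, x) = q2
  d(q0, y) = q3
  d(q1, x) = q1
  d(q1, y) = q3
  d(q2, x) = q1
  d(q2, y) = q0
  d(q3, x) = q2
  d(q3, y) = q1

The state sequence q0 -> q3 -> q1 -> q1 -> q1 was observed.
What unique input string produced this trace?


Trace back each transition to find the symbol:
  q0 --[y]--> q3
  q3 --[y]--> q1
  q1 --[x]--> q1
  q1 --[x]--> q1

"yyxx"


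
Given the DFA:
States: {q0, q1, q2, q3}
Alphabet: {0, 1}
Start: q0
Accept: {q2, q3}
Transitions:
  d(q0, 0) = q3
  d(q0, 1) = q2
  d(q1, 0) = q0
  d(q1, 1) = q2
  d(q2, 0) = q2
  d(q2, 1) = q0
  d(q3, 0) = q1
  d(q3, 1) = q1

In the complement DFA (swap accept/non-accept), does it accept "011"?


Trace: q0 -> q3 -> q1 -> q2
Final: q2
Original accept: {q2, q3}
Complement: q2 is in original accept

No, complement rejects (original accepts)


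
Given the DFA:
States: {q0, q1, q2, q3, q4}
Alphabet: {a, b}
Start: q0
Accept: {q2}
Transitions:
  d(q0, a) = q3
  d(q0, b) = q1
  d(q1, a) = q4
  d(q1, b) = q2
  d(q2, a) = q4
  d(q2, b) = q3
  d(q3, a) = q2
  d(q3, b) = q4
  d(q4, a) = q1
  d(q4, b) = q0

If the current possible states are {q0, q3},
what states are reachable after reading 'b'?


Apply transition on 'b' from each current state:
  d(q0, b) = q1
  d(q3, b) = q4

{q1, q4}


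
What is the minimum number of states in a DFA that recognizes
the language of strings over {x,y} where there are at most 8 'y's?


States: count = 0, 1, ..., 8 (all accepting; 9 states), plus a dead state for count > 8.
Total: 9 + 1 = 10.

10


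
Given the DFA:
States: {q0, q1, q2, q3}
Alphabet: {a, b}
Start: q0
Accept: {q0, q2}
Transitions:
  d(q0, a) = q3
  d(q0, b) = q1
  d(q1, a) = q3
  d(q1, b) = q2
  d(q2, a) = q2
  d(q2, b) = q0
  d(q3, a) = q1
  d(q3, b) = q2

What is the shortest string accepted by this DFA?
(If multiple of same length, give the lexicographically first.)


BFS by string length (lex-first path to each state shown):
  len 0: q0<-""
Found accept state at length 0.

"" (empty string)


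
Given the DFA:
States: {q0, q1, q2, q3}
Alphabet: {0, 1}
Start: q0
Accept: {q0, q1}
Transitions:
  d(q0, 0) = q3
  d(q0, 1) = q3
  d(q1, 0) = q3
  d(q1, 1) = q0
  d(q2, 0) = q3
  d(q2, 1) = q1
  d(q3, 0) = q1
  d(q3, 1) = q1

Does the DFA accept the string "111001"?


Trace: q0 -> q3 -> q1 -> q0 -> q3 -> q1 -> q0
Final state: q0
Accept states: {q0, q1}

Yes, accepted (final state q0 is an accept state)


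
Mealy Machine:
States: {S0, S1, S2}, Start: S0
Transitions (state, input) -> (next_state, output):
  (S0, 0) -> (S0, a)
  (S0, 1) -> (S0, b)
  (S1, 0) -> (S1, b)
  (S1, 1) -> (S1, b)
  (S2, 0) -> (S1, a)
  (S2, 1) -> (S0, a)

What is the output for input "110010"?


Step-by-step:
  (S0, 1) -> (S0, b)
  (S0, 1) -> (S0, b)
  (S0, 0) -> (S0, a)
  (S0, 0) -> (S0, a)
  (S0, 1) -> (S0, b)
  (S0, 0) -> (S0, a)

"bbaaba"


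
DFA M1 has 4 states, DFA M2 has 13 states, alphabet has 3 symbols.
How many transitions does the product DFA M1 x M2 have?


Product DFA has 4 * 13 = 52 states.
Each has 3 transitions: 52 * 3 = 156

156


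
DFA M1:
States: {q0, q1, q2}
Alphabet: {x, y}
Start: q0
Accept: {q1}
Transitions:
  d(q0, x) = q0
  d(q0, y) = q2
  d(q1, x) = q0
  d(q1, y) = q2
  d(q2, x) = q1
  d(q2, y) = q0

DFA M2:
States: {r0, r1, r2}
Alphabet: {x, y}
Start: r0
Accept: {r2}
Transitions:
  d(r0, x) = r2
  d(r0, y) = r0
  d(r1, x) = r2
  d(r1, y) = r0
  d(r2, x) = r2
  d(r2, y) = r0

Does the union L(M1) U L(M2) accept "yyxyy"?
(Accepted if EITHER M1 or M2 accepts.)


M1: final=q0 accepted=False
M2: final=r0 accepted=False

No, union rejects (neither accepts)


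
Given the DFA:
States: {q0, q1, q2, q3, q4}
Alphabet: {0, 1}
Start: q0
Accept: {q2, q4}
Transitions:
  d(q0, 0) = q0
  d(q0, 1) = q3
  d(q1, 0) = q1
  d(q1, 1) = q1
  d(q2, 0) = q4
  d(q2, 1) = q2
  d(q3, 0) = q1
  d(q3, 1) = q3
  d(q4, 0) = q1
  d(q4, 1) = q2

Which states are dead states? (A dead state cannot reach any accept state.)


Forward reachability from each state:
  q0 -> reaches {q0, q1, q3}, no accept state (dead)
  q1 -> reaches {q1}, no accept state (dead)
  q2 -> reaches accept state q2 (live)
  q3 -> reaches {q1, q3}, no accept state (dead)
  q4 -> reaches accept state q2 (live)

{q0, q1, q3}


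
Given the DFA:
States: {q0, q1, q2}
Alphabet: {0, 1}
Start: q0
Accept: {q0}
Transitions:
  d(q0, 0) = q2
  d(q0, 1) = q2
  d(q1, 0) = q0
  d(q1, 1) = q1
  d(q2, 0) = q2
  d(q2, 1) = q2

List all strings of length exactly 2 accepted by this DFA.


All strings of length 2: 4 total
Accepted: 0

None


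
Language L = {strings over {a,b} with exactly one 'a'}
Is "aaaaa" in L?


count('a') = 5

No, "aaaaa" is not in L


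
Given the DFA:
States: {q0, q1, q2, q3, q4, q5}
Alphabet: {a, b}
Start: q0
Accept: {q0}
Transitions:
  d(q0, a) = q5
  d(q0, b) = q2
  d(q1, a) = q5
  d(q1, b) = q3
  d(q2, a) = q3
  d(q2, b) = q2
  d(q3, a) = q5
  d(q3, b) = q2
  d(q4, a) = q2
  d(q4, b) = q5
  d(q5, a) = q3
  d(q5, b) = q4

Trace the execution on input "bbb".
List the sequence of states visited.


Input: bbb
d(q0, b) = q2
d(q2, b) = q2
d(q2, b) = q2


q0 -> q2 -> q2 -> q2


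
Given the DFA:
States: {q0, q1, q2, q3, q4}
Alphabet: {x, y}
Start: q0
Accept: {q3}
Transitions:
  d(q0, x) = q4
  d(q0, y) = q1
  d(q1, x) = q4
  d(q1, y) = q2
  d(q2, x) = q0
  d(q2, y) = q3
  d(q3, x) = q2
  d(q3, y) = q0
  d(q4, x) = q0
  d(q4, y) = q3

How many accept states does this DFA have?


Accept states listed: {q3}
Counting: q3(1)

1


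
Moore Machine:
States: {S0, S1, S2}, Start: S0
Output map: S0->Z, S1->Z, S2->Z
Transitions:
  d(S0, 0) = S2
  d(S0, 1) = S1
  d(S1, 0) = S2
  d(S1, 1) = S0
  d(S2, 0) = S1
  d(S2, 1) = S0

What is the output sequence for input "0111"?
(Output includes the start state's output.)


Start: S0 (output Z)
  --0--> S2 (output Z)
  --1--> S0 (output Z)
  --1--> S1 (output Z)
  --1--> S0 (output Z)

"ZZZZZ"


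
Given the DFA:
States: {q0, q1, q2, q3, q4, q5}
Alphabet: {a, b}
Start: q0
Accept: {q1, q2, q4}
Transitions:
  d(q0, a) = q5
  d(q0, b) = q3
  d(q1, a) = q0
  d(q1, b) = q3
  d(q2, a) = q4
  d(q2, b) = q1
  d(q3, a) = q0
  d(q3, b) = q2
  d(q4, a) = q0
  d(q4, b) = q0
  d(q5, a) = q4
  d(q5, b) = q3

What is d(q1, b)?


Looking up transition d(q1, b)

q3


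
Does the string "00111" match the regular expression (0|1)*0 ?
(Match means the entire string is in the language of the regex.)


|string| = 5; first = '0'; last = '1'

No, "00111" does not match (0|1)*0


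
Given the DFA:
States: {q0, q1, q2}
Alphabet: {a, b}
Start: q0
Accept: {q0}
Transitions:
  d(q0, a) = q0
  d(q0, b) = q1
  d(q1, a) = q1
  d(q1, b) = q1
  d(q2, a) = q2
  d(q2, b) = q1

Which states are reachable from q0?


BFS from q0:
  layer 0: {q0}
  layer 1: {q1}

{q0, q1}


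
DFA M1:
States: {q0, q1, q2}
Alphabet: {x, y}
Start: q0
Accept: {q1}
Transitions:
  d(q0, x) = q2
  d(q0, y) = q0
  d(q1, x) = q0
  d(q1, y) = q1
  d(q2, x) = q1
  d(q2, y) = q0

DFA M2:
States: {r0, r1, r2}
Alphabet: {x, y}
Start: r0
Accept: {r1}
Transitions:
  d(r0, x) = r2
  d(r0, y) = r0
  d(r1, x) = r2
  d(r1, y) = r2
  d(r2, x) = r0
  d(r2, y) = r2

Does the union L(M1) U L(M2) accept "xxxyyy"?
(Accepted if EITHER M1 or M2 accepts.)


M1: final=q0 accepted=False
M2: final=r2 accepted=False

No, union rejects (neither accepts)


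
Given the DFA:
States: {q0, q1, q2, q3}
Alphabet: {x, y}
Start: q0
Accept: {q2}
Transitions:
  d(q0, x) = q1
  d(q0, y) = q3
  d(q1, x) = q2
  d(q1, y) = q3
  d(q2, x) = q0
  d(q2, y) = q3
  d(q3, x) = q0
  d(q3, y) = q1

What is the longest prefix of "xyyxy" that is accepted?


Run the DFA, marking each prefix where the state is accepting:
  "" -> q0 [reject]
  "x" -> q1 [reject]
  "xy" -> q3 [reject]
  "xyy" -> q1 [reject]
  "xyyx" -> q2 [accept]
  "xyyxy" -> q3 [reject]

"xyyx"


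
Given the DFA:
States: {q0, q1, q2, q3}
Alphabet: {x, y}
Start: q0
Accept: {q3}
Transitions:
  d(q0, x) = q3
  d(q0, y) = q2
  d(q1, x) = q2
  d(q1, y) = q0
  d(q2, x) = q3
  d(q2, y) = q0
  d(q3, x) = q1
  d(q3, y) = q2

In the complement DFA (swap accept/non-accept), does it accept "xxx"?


Trace: q0 -> q3 -> q1 -> q2
Final: q2
Original accept: {q3}
Complement: q2 is not in original accept

Yes, complement accepts (original rejects)


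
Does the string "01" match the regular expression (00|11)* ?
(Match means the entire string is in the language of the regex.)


|string| = 2; first = '0'; last = '1'

No, "01" does not match (00|11)*


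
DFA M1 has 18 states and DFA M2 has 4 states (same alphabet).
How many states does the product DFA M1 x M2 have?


Product construction pairs every M1 state with every M2 state.
18 * 4 = 72

72


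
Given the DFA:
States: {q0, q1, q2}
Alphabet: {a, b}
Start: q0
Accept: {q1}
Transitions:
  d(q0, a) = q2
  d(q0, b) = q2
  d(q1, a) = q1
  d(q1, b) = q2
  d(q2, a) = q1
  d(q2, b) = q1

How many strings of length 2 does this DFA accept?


Enumerating all length-2 strings:
  "aa" -> q1 [accept]
  "ab" -> q1 [accept]
  "ba" -> q1 [accept]
  "bb" -> q1 [accept]

4 out of 4


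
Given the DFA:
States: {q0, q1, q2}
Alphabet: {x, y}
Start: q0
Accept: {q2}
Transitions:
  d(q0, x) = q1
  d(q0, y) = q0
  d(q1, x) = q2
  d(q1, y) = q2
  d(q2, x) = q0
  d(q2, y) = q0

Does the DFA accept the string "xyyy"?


Trace: q0 -> q1 -> q2 -> q0 -> q0
Final state: q0
Accept states: {q2}

No, rejected (final state q0 is not an accept state)


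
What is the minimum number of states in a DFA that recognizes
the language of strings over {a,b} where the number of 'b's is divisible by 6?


States track (count of 'b') mod 6.
Need 6 states: one per remainder 0..5; accept = remainder 0.

6


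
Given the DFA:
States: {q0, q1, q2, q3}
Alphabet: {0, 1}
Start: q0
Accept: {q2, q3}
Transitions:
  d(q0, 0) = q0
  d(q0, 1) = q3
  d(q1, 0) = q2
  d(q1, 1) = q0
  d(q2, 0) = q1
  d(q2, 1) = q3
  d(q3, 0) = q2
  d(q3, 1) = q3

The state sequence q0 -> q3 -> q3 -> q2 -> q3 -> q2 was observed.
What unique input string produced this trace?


Trace back each transition to find the symbol:
  q0 --[1]--> q3
  q3 --[1]--> q3
  q3 --[0]--> q2
  q2 --[1]--> q3
  q3 --[0]--> q2

"11010"


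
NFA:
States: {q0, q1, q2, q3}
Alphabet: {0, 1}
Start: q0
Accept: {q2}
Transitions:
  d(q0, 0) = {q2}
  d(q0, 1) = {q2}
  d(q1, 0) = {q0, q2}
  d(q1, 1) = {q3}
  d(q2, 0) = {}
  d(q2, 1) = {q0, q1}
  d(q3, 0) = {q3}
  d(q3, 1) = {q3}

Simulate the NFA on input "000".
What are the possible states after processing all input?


Start: {q0}
  --0--> {q2}
  --0--> {}
  --0--> {}

{} (empty set, no valid transitions)


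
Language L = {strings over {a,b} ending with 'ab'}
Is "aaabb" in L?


last two symbols = 'bb'

No, "aaabb" is not in L


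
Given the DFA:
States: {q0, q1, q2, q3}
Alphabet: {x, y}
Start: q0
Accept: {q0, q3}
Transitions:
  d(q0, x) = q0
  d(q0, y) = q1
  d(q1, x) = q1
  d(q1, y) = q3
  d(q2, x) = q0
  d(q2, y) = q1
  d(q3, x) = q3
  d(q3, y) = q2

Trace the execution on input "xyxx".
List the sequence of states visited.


Input: xyxx
d(q0, x) = q0
d(q0, y) = q1
d(q1, x) = q1
d(q1, x) = q1


q0 -> q0 -> q1 -> q1 -> q1


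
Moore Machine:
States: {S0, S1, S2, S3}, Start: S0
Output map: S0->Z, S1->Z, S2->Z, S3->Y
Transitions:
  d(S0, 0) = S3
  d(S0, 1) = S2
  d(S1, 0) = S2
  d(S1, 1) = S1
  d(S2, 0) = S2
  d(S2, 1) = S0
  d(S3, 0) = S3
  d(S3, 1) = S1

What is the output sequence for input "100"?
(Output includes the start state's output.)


Start: S0 (output Z)
  --1--> S2 (output Z)
  --0--> S2 (output Z)
  --0--> S2 (output Z)

"ZZZZ"


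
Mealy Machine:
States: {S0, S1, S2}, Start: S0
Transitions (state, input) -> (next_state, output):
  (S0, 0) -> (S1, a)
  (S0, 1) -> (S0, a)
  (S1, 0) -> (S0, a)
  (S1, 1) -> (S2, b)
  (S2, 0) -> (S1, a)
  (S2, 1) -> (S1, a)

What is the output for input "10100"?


Step-by-step:
  (S0, 1) -> (S0, a)
  (S0, 0) -> (S1, a)
  (S1, 1) -> (S2, b)
  (S2, 0) -> (S1, a)
  (S1, 0) -> (S0, a)

"aabaa"


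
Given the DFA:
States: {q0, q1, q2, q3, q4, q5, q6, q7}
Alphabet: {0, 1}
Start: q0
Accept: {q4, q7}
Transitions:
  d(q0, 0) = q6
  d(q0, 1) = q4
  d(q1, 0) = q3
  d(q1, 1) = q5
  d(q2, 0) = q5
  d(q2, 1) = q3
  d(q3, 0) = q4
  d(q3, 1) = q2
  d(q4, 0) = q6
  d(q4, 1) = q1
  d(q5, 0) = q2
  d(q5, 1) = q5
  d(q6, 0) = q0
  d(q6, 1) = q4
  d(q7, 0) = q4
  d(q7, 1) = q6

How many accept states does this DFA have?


Accept states listed: {q4, q7}
Counting: q4(1) q7(2)

2


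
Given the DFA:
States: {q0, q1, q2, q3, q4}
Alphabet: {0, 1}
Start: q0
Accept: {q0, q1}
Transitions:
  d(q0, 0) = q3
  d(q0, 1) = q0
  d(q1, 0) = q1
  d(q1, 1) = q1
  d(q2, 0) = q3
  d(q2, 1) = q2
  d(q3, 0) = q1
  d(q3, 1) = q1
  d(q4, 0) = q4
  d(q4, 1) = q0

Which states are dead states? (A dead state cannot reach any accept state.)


Forward reachability from each state:
  q0 -> reaches accept state q0 (live)
  q1 -> reaches accept state q1 (live)
  q2 -> reaches accept state q1 (live)
  q3 -> reaches accept state q1 (live)
  q4 -> reaches accept state q0 (live)

None (all states can reach an accept state)


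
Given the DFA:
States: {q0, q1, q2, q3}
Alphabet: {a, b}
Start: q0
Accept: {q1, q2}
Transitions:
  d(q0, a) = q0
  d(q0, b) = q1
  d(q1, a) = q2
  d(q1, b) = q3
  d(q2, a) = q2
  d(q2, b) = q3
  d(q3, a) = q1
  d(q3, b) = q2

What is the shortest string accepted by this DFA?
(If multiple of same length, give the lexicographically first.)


BFS by string length (lex-first path to each state shown):
  len 0: q0<-""
  len 1: q0<-"a", q1<-"b"
Found accept state at length 1.

"b"


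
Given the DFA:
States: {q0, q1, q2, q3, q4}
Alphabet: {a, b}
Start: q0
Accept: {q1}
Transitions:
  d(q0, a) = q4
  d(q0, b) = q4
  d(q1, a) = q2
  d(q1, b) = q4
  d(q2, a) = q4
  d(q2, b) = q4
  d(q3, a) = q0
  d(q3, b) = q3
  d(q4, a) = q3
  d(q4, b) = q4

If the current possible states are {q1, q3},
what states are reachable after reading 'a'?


Apply transition on 'a' from each current state:
  d(q1, a) = q2
  d(q3, a) = q0

{q0, q2}


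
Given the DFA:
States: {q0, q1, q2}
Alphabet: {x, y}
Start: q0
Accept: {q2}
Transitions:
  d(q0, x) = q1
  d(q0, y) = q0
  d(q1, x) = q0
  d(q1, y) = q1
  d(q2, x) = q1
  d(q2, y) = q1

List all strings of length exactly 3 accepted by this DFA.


All strings of length 3: 8 total
Accepted: 0

None


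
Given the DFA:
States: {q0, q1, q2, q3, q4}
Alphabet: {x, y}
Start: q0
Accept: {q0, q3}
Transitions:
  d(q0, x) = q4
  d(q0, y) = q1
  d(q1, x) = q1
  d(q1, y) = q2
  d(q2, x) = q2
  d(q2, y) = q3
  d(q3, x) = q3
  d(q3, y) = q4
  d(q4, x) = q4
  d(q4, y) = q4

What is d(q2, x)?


Looking up transition d(q2, x)

q2


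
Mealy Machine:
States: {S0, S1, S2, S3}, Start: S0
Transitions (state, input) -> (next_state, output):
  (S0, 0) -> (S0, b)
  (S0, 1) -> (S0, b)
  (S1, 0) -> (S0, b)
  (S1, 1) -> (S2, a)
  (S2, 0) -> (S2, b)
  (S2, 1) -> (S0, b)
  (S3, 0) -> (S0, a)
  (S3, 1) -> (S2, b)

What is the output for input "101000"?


Step-by-step:
  (S0, 1) -> (S0, b)
  (S0, 0) -> (S0, b)
  (S0, 1) -> (S0, b)
  (S0, 0) -> (S0, b)
  (S0, 0) -> (S0, b)
  (S0, 0) -> (S0, b)

"bbbbbb"


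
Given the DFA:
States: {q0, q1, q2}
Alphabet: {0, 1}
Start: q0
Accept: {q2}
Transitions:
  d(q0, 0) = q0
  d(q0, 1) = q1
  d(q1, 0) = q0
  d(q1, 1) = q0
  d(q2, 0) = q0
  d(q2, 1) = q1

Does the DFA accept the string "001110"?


Trace: q0 -> q0 -> q0 -> q1 -> q0 -> q1 -> q0
Final state: q0
Accept states: {q2}

No, rejected (final state q0 is not an accept state)


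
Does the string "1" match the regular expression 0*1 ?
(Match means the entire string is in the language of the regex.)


|string| = 1; first = '1'; last = '1'

Yes, "1" matches 0*1


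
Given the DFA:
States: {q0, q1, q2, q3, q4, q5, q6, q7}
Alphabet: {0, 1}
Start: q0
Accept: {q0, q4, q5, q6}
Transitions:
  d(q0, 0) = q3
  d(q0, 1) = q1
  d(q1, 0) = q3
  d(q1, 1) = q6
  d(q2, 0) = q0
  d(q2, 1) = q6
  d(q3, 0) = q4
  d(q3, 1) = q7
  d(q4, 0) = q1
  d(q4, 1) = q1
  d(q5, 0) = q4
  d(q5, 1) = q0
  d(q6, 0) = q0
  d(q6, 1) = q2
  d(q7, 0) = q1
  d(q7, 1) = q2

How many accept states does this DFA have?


Accept states listed: {q0, q4, q5, q6}
Counting: q0(1) q4(2) q5(3) q6(4)

4


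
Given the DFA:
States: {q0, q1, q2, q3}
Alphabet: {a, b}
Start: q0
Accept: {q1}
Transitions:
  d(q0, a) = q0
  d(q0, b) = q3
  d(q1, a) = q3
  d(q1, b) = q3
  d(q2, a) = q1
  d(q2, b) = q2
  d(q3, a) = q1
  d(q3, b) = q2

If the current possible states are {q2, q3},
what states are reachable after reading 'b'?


Apply transition on 'b' from each current state:
  d(q2, b) = q2
  d(q3, b) = q2

{q2}


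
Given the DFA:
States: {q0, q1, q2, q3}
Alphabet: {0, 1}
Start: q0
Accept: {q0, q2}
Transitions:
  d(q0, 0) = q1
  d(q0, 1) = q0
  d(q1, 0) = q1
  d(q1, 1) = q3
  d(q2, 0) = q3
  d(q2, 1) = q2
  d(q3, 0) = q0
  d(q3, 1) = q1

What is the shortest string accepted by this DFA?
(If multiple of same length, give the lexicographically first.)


BFS by string length (lex-first path to each state shown):
  len 0: q0<-""
Found accept state at length 0.

"" (empty string)


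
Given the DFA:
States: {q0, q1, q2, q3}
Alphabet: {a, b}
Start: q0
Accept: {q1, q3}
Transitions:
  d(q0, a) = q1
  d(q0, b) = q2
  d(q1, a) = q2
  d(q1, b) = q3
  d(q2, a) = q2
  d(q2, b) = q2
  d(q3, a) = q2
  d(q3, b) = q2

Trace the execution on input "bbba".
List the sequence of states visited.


Input: bbba
d(q0, b) = q2
d(q2, b) = q2
d(q2, b) = q2
d(q2, a) = q2


q0 -> q2 -> q2 -> q2 -> q2


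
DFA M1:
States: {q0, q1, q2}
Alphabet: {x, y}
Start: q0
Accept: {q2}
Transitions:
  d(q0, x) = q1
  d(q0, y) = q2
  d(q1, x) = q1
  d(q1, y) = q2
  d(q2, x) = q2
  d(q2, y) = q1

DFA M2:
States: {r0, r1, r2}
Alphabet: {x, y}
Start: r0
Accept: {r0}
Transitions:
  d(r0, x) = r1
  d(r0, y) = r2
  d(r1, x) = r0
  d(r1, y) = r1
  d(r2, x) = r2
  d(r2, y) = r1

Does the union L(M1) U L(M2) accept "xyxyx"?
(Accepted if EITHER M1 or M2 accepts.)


M1: final=q1 accepted=False
M2: final=r2 accepted=False

No, union rejects (neither accepts)


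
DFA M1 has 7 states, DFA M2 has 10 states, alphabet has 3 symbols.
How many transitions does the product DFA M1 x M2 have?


Product DFA has 7 * 10 = 70 states.
Each has 3 transitions: 70 * 3 = 210

210


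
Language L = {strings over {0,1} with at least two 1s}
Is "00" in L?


count('1') = 0

No, "00" is not in L


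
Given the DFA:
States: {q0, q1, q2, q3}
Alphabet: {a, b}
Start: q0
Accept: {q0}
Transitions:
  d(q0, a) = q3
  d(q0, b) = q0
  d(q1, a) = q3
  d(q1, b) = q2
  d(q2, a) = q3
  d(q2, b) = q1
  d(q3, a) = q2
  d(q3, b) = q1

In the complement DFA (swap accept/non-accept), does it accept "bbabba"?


Trace: q0 -> q0 -> q0 -> q3 -> q1 -> q2 -> q3
Final: q3
Original accept: {q0}
Complement: q3 is not in original accept

Yes, complement accepts (original rejects)


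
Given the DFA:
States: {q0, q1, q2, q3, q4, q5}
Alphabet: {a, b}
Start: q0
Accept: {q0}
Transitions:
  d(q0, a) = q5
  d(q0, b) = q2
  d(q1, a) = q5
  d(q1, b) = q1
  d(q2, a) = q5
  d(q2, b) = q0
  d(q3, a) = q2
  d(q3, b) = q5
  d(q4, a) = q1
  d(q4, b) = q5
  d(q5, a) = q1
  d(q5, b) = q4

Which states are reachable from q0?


BFS from q0:
  layer 0: {q0}
  layer 1: {q2, q5}
  layer 2: {q1, q4}

{q0, q1, q2, q4, q5}


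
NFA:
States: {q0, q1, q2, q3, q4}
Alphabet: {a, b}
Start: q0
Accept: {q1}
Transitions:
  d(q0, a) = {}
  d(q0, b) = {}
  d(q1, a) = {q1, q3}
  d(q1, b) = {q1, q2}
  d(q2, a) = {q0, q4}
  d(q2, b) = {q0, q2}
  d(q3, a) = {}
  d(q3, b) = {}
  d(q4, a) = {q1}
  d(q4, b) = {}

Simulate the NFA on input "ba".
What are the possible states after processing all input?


Start: {q0}
  --b--> {}
  --a--> {}

{} (empty set, no valid transitions)


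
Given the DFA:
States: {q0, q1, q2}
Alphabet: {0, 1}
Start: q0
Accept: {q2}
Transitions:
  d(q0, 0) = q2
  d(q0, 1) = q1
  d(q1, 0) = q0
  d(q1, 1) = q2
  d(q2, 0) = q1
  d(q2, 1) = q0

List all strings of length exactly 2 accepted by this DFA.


All strings of length 2: 4 total
Accepted: 1

"11"


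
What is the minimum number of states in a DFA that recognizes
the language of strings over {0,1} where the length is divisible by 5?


States track (length) mod 5.
Need 5 states: one per remainder 0..4; accept = remainder 0.

5


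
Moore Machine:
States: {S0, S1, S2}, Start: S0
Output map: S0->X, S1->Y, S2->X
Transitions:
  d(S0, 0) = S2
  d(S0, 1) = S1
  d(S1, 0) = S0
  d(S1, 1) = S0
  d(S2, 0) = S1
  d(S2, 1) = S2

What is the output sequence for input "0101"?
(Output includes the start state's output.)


Start: S0 (output X)
  --0--> S2 (output X)
  --1--> S2 (output X)
  --0--> S1 (output Y)
  --1--> S0 (output X)

"XXXYX"


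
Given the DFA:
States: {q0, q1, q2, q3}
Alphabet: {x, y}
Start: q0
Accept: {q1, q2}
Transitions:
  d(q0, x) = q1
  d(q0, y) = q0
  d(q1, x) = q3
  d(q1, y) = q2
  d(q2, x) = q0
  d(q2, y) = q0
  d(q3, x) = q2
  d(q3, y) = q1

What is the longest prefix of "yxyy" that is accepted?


Run the DFA, marking each prefix where the state is accepting:
  "" -> q0 [reject]
  "y" -> q0 [reject]
  "yx" -> q1 [accept]
  "yxy" -> q2 [accept]
  "yxyy" -> q0 [reject]

"yxy"


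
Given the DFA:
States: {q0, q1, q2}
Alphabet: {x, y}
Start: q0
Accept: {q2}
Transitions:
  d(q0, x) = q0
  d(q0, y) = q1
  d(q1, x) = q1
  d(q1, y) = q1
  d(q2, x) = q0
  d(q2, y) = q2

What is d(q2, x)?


Looking up transition d(q2, x)

q0


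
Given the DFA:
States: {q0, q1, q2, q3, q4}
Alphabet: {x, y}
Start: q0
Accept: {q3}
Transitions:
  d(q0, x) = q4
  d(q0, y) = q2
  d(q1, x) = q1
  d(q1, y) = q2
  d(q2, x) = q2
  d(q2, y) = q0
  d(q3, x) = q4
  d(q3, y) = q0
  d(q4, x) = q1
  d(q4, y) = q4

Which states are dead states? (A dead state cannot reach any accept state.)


Forward reachability from each state:
  q0 -> reaches {q0, q1, q2, q4}, no accept state (dead)
  q1 -> reaches {q0, q1, q2, q4}, no accept state (dead)
  q2 -> reaches {q0, q1, q2, q4}, no accept state (dead)
  q3 -> reaches accept state q3 (live)
  q4 -> reaches {q0, q1, q2, q4}, no accept state (dead)

{q0, q1, q2, q4}


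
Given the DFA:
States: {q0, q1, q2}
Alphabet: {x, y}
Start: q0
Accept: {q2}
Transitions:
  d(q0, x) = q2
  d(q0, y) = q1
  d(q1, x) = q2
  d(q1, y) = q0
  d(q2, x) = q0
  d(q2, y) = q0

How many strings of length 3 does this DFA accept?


Enumerating all length-3 strings:
  "xxx" -> q2 [accept]
  "xxy" -> q1 [reject]
  "xyx" -> q2 [accept]
  "xyy" -> q1 [reject]
  "yxx" -> q0 [reject]
  "yxy" -> q0 [reject]
  "yyx" -> q2 [accept]
  "yyy" -> q1 [reject]

3 out of 8


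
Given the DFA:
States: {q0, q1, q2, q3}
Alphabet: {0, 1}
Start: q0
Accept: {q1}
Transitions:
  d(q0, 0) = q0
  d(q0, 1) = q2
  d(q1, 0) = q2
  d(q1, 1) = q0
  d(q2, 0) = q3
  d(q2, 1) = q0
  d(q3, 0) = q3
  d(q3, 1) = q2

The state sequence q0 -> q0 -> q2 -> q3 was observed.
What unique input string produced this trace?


Trace back each transition to find the symbol:
  q0 --[0]--> q0
  q0 --[1]--> q2
  q2 --[0]--> q3

"010"


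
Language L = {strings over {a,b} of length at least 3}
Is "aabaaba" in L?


length = 7

Yes, "aabaaba" is in L


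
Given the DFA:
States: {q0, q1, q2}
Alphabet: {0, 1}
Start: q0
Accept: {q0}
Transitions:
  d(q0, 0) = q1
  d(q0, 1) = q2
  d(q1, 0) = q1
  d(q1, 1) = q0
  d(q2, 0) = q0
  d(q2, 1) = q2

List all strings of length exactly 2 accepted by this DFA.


All strings of length 2: 4 total
Accepted: 2

"01", "10"


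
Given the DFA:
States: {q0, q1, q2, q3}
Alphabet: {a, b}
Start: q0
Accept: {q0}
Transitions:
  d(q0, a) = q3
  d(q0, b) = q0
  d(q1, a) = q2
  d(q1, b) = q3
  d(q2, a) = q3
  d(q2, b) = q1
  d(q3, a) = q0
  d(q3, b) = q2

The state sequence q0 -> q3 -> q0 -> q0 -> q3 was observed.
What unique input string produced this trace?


Trace back each transition to find the symbol:
  q0 --[a]--> q3
  q3 --[a]--> q0
  q0 --[b]--> q0
  q0 --[a]--> q3

"aaba"


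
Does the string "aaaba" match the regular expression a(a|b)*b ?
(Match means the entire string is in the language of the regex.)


|string| = 5; first = 'a'; last = 'a'

No, "aaaba" does not match a(a|b)*b


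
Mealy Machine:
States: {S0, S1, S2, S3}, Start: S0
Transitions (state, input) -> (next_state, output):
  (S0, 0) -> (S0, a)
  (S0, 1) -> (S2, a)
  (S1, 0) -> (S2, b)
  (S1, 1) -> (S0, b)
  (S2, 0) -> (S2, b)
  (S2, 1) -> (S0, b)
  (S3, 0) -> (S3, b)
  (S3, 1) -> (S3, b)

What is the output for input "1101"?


Step-by-step:
  (S0, 1) -> (S2, a)
  (S2, 1) -> (S0, b)
  (S0, 0) -> (S0, a)
  (S0, 1) -> (S2, a)

"abaa"


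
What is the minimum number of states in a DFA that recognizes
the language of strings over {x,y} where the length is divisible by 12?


States track (length) mod 12.
Need 12 states: one per remainder 0..11; accept = remainder 0.

12


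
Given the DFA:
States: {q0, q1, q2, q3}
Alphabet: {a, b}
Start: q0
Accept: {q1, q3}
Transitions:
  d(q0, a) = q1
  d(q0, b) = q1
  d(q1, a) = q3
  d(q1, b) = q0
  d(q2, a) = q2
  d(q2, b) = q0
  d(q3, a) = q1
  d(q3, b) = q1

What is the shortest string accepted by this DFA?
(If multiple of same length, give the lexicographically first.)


BFS by string length (lex-first path to each state shown):
  len 0: q0<-""
  len 1: q1<-"a"
Found accept state at length 1.

"a"


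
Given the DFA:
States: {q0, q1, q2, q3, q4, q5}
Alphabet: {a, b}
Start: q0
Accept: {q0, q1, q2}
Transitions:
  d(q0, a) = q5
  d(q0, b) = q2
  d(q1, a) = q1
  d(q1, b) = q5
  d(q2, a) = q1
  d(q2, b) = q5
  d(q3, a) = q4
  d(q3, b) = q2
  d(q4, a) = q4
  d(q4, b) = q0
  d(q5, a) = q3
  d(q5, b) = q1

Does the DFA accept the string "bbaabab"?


Trace: q0 -> q2 -> q5 -> q3 -> q4 -> q0 -> q5 -> q1
Final state: q1
Accept states: {q0, q1, q2}

Yes, accepted (final state q1 is an accept state)


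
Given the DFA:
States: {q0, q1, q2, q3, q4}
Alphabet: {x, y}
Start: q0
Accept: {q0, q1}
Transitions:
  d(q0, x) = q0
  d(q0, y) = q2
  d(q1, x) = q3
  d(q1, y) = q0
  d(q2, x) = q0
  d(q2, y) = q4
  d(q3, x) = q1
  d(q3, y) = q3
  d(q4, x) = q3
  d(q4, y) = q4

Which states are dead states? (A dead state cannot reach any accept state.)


Forward reachability from each state:
  q0 -> reaches accept state q0 (live)
  q1 -> reaches accept state q0 (live)
  q2 -> reaches accept state q0 (live)
  q3 -> reaches accept state q0 (live)
  q4 -> reaches accept state q0 (live)

None (all states can reach an accept state)


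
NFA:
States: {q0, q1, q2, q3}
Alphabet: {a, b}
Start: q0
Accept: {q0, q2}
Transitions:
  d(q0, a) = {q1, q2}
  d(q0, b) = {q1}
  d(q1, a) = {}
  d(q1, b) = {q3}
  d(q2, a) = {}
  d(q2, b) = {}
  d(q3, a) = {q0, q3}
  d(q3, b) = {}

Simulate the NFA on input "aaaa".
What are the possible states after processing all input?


Start: {q0}
  --a--> {q1, q2}
  --a--> {}
  --a--> {}
  --a--> {}

{} (empty set, no valid transitions)


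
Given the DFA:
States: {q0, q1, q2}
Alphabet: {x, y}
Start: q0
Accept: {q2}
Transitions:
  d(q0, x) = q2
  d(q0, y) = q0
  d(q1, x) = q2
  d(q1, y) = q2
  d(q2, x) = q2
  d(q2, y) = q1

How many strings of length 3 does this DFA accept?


Enumerating all length-3 strings:
  "xxx" -> q2 [accept]
  "xxy" -> q1 [reject]
  "xyx" -> q2 [accept]
  "xyy" -> q2 [accept]
  "yxx" -> q2 [accept]
  "yxy" -> q1 [reject]
  "yyx" -> q2 [accept]
  "yyy" -> q0 [reject]

5 out of 8


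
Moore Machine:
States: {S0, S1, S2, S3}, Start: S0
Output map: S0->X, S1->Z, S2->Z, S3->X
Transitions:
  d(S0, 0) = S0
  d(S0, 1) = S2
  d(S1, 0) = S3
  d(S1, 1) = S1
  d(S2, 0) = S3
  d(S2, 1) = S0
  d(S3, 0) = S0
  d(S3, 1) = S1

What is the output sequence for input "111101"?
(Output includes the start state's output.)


Start: S0 (output X)
  --1--> S2 (output Z)
  --1--> S0 (output X)
  --1--> S2 (output Z)
  --1--> S0 (output X)
  --0--> S0 (output X)
  --1--> S2 (output Z)

"XZXZXXZ"


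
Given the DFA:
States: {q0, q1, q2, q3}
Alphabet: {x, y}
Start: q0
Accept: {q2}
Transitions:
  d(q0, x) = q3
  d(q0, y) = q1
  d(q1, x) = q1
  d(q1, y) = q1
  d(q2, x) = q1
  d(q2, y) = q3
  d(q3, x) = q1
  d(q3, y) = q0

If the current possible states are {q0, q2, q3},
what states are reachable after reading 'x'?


Apply transition on 'x' from each current state:
  d(q0, x) = q3
  d(q2, x) = q1
  d(q3, x) = q1

{q1, q3}


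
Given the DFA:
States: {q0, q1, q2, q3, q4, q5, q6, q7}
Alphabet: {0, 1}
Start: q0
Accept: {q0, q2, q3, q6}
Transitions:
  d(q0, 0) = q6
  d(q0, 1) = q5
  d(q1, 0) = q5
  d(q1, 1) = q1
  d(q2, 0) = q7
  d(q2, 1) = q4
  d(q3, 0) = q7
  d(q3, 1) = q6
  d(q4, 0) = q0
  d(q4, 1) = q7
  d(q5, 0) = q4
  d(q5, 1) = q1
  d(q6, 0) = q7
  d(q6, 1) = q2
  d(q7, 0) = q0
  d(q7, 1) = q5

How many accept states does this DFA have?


Accept states listed: {q0, q2, q3, q6}
Counting: q0(1) q2(2) q3(3) q6(4)

4
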